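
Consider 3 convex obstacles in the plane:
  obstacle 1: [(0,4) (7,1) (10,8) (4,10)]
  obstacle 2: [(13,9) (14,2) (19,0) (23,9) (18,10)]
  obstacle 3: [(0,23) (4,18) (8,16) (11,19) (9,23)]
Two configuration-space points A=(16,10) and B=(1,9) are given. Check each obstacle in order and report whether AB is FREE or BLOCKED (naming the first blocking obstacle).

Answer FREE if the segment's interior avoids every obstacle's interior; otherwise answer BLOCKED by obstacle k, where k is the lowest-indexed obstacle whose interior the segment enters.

Obstacle 1 [(0,4) (7,1) (10,8) (4,10)]:
  edge (0,4)–(7,1): clear
  edge (7,1)–(10,8): clear
  edge (10,8)–(4,10): crosses AB
  edge (4,10)–(0,4): crosses AB
  → BLOCKED
Obstacle 2 [(13,9) (14,2) (19,0) (23,9) (18,10)]:
  edge (13,9)–(14,2): clear
  edge (14,2)–(19,0): clear
  edge (19,0)–(23,9): clear
  edge (23,9)–(18,10): clear
  edge (18,10)–(13,9): clear
  midpoint (17/2,19/2) outside
  → clear
Obstacle 3 [(0,23) (4,18) (8,16) (11,19) (9,23)]:
  edge (0,23)–(4,18): clear
  edge (4,18)–(8,16): clear
  edge (8,16)–(11,19): clear
  edge (11,19)–(9,23): clear
  edge (9,23)–(0,23): clear
  midpoint (17/2,19/2) outside
  → clear

BLOCKED by obstacle 1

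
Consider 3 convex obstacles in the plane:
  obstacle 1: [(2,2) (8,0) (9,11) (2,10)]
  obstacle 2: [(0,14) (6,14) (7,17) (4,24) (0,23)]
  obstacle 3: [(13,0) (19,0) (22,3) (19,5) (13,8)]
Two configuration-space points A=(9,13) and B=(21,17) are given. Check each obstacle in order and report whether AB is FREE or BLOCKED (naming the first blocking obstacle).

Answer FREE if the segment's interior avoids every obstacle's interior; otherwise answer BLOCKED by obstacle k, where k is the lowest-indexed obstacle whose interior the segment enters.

FREE

Obstacle 1 [(2,2) (8,0) (9,11) (2,10)]:
  edge (2,2)–(8,0): clear
  edge (8,0)–(9,11): clear
  edge (9,11)–(2,10): clear
  edge (2,10)–(2,2): clear
  midpoint (15,15) outside
  → clear
Obstacle 2 [(0,14) (6,14) (7,17) (4,24) (0,23)]:
  edge (0,14)–(6,14): clear
  edge (6,14)–(7,17): clear
  edge (7,17)–(4,24): clear
  edge (4,24)–(0,23): clear
  edge (0,23)–(0,14): clear
  midpoint (15,15) outside
  → clear
Obstacle 3 [(13,0) (19,0) (22,3) (19,5) (13,8)]:
  edge (13,0)–(19,0): clear
  edge (19,0)–(22,3): clear
  edge (22,3)–(19,5): clear
  edge (19,5)–(13,8): clear
  edge (13,8)–(13,0): clear
  midpoint (15,15) outside
  → clear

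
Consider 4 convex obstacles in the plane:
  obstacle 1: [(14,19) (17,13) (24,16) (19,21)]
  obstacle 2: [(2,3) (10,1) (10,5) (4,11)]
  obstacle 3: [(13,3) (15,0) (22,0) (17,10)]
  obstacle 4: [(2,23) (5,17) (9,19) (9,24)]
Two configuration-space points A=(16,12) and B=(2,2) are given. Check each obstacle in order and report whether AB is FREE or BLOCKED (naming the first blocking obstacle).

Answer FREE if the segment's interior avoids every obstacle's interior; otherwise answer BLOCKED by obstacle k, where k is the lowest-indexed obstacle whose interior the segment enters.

BLOCKED by obstacle 2

Obstacle 1 [(14,19) (17,13) (24,16) (19,21)]:
  edge (14,19)–(17,13): clear
  edge (17,13)–(24,16): clear
  edge (24,16)–(19,21): clear
  edge (19,21)–(14,19): clear
  midpoint (9,7) outside
  → clear
Obstacle 2 [(2,3) (10,1) (10,5) (4,11)]:
  edge (2,3)–(10,1): crosses AB
  edge (10,1)–(10,5): clear
  edge (10,5)–(4,11): crosses AB
  edge (4,11)–(2,3): clear
  → BLOCKED
Obstacle 3 [(13,3) (15,0) (22,0) (17,10)]:
  edge (13,3)–(15,0): clear
  edge (15,0)–(22,0): clear
  edge (22,0)–(17,10): clear
  edge (17,10)–(13,3): clear
  midpoint (9,7) outside
  → clear
Obstacle 4 [(2,23) (5,17) (9,19) (9,24)]:
  edge (2,23)–(5,17): clear
  edge (5,17)–(9,19): clear
  edge (9,19)–(9,24): clear
  edge (9,24)–(2,23): clear
  midpoint (9,7) outside
  → clear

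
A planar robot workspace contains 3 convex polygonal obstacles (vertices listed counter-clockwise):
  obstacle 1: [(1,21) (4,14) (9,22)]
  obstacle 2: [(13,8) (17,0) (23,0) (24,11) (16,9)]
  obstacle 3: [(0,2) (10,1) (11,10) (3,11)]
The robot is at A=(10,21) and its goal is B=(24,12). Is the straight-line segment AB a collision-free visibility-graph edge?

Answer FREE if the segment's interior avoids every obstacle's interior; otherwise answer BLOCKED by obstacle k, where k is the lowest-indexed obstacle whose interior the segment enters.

Obstacle 1 [(1,21) (4,14) (9,22)]:
  edge (1,21)–(4,14): clear
  edge (4,14)–(9,22): clear
  edge (9,22)–(1,21): clear
  midpoint (17,33/2) outside
  → clear
Obstacle 2 [(13,8) (17,0) (23,0) (24,11) (16,9)]:
  edge (13,8)–(17,0): clear
  edge (17,0)–(23,0): clear
  edge (23,0)–(24,11): clear
  edge (24,11)–(16,9): clear
  edge (16,9)–(13,8): clear
  midpoint (17,33/2) outside
  → clear
Obstacle 3 [(0,2) (10,1) (11,10) (3,11)]:
  edge (0,2)–(10,1): clear
  edge (10,1)–(11,10): clear
  edge (11,10)–(3,11): clear
  edge (3,11)–(0,2): clear
  midpoint (17,33/2) outside
  → clear

FREE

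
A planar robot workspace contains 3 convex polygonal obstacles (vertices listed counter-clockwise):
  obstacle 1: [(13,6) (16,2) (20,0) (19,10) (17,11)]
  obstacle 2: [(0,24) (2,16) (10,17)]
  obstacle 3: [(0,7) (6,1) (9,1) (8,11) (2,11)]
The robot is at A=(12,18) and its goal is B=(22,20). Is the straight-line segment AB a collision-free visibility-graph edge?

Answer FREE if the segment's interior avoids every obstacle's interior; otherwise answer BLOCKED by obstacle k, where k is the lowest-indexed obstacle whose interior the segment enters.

Obstacle 1 [(13,6) (16,2) (20,0) (19,10) (17,11)]:
  edge (13,6)–(16,2): clear
  edge (16,2)–(20,0): clear
  edge (20,0)–(19,10): clear
  edge (19,10)–(17,11): clear
  edge (17,11)–(13,6): clear
  midpoint (17,19) outside
  → clear
Obstacle 2 [(0,24) (2,16) (10,17)]:
  edge (0,24)–(2,16): clear
  edge (2,16)–(10,17): clear
  edge (10,17)–(0,24): clear
  midpoint (17,19) outside
  → clear
Obstacle 3 [(0,7) (6,1) (9,1) (8,11) (2,11)]:
  edge (0,7)–(6,1): clear
  edge (6,1)–(9,1): clear
  edge (9,1)–(8,11): clear
  edge (8,11)–(2,11): clear
  edge (2,11)–(0,7): clear
  midpoint (17,19) outside
  → clear

FREE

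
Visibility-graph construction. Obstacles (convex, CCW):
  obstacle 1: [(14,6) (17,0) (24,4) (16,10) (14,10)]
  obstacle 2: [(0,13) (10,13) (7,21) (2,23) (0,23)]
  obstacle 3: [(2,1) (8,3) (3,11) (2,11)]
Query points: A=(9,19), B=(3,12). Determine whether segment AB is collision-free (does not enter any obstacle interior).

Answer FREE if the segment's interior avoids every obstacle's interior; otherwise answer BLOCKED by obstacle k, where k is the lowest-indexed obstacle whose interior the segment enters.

Obstacle 1 [(14,6) (17,0) (24,4) (16,10) (14,10)]:
  edge (14,6)–(17,0): clear
  edge (17,0)–(24,4): clear
  edge (24,4)–(16,10): clear
  edge (16,10)–(14,10): clear
  edge (14,10)–(14,6): clear
  midpoint (6,31/2) outside
  → clear
Obstacle 2 [(0,13) (10,13) (7,21) (2,23) (0,23)]:
  edge (0,13)–(10,13): crosses AB
  edge (10,13)–(7,21): crosses AB
  edge (7,21)–(2,23): clear
  edge (2,23)–(0,23): clear
  edge (0,23)–(0,13): clear
  → BLOCKED
Obstacle 3 [(2,1) (8,3) (3,11) (2,11)]:
  edge (2,1)–(8,3): clear
  edge (8,3)–(3,11): clear
  edge (3,11)–(2,11): clear
  edge (2,11)–(2,1): clear
  midpoint (6,31/2) outside
  → clear

BLOCKED by obstacle 2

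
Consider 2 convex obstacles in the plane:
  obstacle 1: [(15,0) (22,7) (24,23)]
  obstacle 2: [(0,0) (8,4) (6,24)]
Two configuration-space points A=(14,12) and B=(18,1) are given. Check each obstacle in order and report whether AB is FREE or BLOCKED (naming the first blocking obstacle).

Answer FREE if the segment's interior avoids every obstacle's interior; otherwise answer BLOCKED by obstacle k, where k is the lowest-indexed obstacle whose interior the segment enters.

Obstacle 1 [(15,0) (22,7) (24,23)]:
  edge (15,0)–(22,7): crosses AB
  edge (22,7)–(24,23): clear
  edge (24,23)–(15,0): crosses AB
  → BLOCKED
Obstacle 2 [(0,0) (8,4) (6,24)]:
  edge (0,0)–(8,4): clear
  edge (8,4)–(6,24): clear
  edge (6,24)–(0,0): clear
  midpoint (16,13/2) outside
  → clear

BLOCKED by obstacle 1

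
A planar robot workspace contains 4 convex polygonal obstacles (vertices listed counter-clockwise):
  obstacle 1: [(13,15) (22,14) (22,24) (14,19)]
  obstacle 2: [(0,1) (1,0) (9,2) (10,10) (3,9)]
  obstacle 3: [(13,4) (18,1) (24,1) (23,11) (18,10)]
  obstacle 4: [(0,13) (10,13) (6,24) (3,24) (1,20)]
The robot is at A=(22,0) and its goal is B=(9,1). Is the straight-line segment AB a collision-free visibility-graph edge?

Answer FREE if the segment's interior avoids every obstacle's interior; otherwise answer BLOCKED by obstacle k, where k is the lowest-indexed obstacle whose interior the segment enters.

Obstacle 1 [(13,15) (22,14) (22,24) (14,19)]:
  edge (13,15)–(22,14): clear
  edge (22,14)–(22,24): clear
  edge (22,24)–(14,19): clear
  edge (14,19)–(13,15): clear
  midpoint (31/2,1/2) outside
  → clear
Obstacle 2 [(0,1) (1,0) (9,2) (10,10) (3,9)]:
  edge (0,1)–(1,0): clear
  edge (1,0)–(9,2): clear
  edge (9,2)–(10,10): clear
  edge (10,10)–(3,9): clear
  edge (3,9)–(0,1): clear
  midpoint (31/2,1/2) outside
  → clear
Obstacle 3 [(13,4) (18,1) (24,1) (23,11) (18,10)]:
  edge (13,4)–(18,1): clear
  edge (18,1)–(24,1): clear
  edge (24,1)–(23,11): clear
  edge (23,11)–(18,10): clear
  edge (18,10)–(13,4): clear
  midpoint (31/2,1/2) outside
  → clear
Obstacle 4 [(0,13) (10,13) (6,24) (3,24) (1,20)]:
  edge (0,13)–(10,13): clear
  edge (10,13)–(6,24): clear
  edge (6,24)–(3,24): clear
  edge (3,24)–(1,20): clear
  edge (1,20)–(0,13): clear
  midpoint (31/2,1/2) outside
  → clear

FREE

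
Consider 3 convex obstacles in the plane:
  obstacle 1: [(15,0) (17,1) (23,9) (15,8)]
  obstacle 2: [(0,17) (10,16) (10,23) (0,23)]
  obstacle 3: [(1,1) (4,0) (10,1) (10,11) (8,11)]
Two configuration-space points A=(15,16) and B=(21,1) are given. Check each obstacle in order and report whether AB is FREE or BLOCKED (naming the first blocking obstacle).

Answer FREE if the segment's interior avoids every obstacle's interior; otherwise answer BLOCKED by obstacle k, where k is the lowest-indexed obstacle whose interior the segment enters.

BLOCKED by obstacle 1

Obstacle 1 [(15,0) (17,1) (23,9) (15,8)]:
  edge (15,0)–(17,1): clear
  edge (17,1)–(23,9): crosses AB
  edge (23,9)–(15,8): crosses AB
  edge (15,8)–(15,0): clear
  → BLOCKED
Obstacle 2 [(0,17) (10,16) (10,23) (0,23)]:
  edge (0,17)–(10,16): clear
  edge (10,16)–(10,23): clear
  edge (10,23)–(0,23): clear
  edge (0,23)–(0,17): clear
  midpoint (18,17/2) outside
  → clear
Obstacle 3 [(1,1) (4,0) (10,1) (10,11) (8,11)]:
  edge (1,1)–(4,0): clear
  edge (4,0)–(10,1): clear
  edge (10,1)–(10,11): clear
  edge (10,11)–(8,11): clear
  edge (8,11)–(1,1): clear
  midpoint (18,17/2) outside
  → clear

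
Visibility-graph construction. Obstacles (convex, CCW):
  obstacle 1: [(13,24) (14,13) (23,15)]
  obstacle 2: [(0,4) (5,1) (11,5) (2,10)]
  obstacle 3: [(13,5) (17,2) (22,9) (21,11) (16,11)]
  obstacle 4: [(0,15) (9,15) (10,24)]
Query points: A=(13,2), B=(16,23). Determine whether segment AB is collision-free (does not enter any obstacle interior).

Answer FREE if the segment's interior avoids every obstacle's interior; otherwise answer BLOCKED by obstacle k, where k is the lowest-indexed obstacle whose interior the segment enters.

BLOCKED by obstacle 1

Obstacle 1 [(13,24) (14,13) (23,15)]:
  edge (13,24)–(14,13): clear
  edge (14,13)–(23,15): crosses AB
  edge (23,15)–(13,24): crosses AB
  → BLOCKED
Obstacle 2 [(0,4) (5,1) (11,5) (2,10)]:
  edge (0,4)–(5,1): clear
  edge (5,1)–(11,5): clear
  edge (11,5)–(2,10): clear
  edge (2,10)–(0,4): clear
  midpoint (29/2,25/2) outside
  → clear
Obstacle 3 [(13,5) (17,2) (22,9) (21,11) (16,11)]:
  edge (13,5)–(17,2): crosses AB
  edge (17,2)–(22,9): clear
  edge (22,9)–(21,11): clear
  edge (21,11)–(16,11): clear
  edge (16,11)–(13,5): crosses AB
  → BLOCKED
Obstacle 4 [(0,15) (9,15) (10,24)]:
  edge (0,15)–(9,15): clear
  edge (9,15)–(10,24): clear
  edge (10,24)–(0,15): clear
  midpoint (29/2,25/2) outside
  → clear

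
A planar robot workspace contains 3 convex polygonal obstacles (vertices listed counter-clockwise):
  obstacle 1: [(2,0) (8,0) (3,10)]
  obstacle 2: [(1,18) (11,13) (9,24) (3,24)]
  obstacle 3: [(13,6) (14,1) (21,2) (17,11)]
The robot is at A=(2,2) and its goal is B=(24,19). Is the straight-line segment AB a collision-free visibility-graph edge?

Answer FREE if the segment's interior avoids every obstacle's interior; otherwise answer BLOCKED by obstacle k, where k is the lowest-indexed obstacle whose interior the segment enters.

Obstacle 1 [(2,0) (8,0) (3,10)]:
  edge (2,0)–(8,0): clear
  edge (8,0)–(3,10): crosses AB
  edge (3,10)–(2,0): crosses AB
  → BLOCKED
Obstacle 2 [(1,18) (11,13) (9,24) (3,24)]:
  edge (1,18)–(11,13): clear
  edge (11,13)–(9,24): clear
  edge (9,24)–(3,24): clear
  edge (3,24)–(1,18): clear
  midpoint (13,21/2) outside
  → clear
Obstacle 3 [(13,6) (14,1) (21,2) (17,11)]:
  edge (13,6)–(14,1): clear
  edge (14,1)–(21,2): clear
  edge (21,2)–(17,11): clear
  edge (17,11)–(13,6): clear
  midpoint (13,21/2) outside
  → clear

BLOCKED by obstacle 1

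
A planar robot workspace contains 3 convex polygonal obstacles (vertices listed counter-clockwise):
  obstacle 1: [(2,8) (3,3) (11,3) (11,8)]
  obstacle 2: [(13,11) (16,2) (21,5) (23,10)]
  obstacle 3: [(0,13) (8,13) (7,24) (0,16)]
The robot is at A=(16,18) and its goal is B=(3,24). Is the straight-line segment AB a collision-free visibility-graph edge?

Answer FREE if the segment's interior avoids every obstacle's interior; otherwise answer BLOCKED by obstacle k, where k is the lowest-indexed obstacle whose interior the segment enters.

BLOCKED by obstacle 3

Obstacle 1 [(2,8) (3,3) (11,3) (11,8)]:
  edge (2,8)–(3,3): clear
  edge (3,3)–(11,3): clear
  edge (11,3)–(11,8): clear
  edge (11,8)–(2,8): clear
  midpoint (19/2,21) outside
  → clear
Obstacle 2 [(13,11) (16,2) (21,5) (23,10)]:
  edge (13,11)–(16,2): clear
  edge (16,2)–(21,5): clear
  edge (21,5)–(23,10): clear
  edge (23,10)–(13,11): clear
  midpoint (19/2,21) outside
  → clear
Obstacle 3 [(0,13) (8,13) (7,24) (0,16)]:
  edge (0,13)–(8,13): clear
  edge (8,13)–(7,24): crosses AB
  edge (7,24)–(0,16): crosses AB
  edge (0,16)–(0,13): clear
  → BLOCKED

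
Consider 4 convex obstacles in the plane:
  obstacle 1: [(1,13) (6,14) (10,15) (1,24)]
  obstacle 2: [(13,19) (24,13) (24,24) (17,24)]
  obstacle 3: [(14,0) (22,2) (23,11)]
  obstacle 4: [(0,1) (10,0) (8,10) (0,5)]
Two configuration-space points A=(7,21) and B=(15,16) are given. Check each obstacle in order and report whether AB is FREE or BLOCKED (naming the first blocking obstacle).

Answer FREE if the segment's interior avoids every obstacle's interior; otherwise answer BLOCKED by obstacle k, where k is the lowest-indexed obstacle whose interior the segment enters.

FREE

Obstacle 1 [(1,13) (6,14) (10,15) (1,24)]:
  edge (1,13)–(6,14): clear
  edge (6,14)–(10,15): clear
  edge (10,15)–(1,24): clear
  edge (1,24)–(1,13): clear
  midpoint (11,37/2) outside
  → clear
Obstacle 2 [(13,19) (24,13) (24,24) (17,24)]:
  edge (13,19)–(24,13): clear
  edge (24,13)–(24,24): clear
  edge (24,24)–(17,24): clear
  edge (17,24)–(13,19): clear
  midpoint (11,37/2) outside
  → clear
Obstacle 3 [(14,0) (22,2) (23,11)]:
  edge (14,0)–(22,2): clear
  edge (22,2)–(23,11): clear
  edge (23,11)–(14,0): clear
  midpoint (11,37/2) outside
  → clear
Obstacle 4 [(0,1) (10,0) (8,10) (0,5)]:
  edge (0,1)–(10,0): clear
  edge (10,0)–(8,10): clear
  edge (8,10)–(0,5): clear
  edge (0,5)–(0,1): clear
  midpoint (11,37/2) outside
  → clear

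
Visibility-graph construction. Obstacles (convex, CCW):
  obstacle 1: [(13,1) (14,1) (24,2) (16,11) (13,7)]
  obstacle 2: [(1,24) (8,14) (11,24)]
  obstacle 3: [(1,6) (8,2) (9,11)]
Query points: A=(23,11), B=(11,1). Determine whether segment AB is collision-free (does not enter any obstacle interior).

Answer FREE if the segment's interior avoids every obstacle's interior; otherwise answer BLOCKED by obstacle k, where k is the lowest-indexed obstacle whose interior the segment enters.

BLOCKED by obstacle 1

Obstacle 1 [(13,1) (14,1) (24,2) (16,11) (13,7)]:
  edge (13,1)–(14,1): clear
  edge (14,1)–(24,2): clear
  edge (24,2)–(16,11): crosses AB
  edge (16,11)–(13,7): clear
  edge (13,7)–(13,1): crosses AB
  → BLOCKED
Obstacle 2 [(1,24) (8,14) (11,24)]:
  edge (1,24)–(8,14): clear
  edge (8,14)–(11,24): clear
  edge (11,24)–(1,24): clear
  midpoint (17,6) outside
  → clear
Obstacle 3 [(1,6) (8,2) (9,11)]:
  edge (1,6)–(8,2): clear
  edge (8,2)–(9,11): clear
  edge (9,11)–(1,6): clear
  midpoint (17,6) outside
  → clear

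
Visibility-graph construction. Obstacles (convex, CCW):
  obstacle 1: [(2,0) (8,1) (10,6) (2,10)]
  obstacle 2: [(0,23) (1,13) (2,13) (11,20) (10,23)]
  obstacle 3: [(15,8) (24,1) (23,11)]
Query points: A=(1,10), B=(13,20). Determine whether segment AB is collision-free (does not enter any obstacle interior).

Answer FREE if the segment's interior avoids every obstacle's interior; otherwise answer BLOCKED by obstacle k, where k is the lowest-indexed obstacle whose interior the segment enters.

Obstacle 1 [(2,0) (8,1) (10,6) (2,10)]:
  edge (2,0)–(8,1): clear
  edge (8,1)–(10,6): clear
  edge (10,6)–(2,10): clear
  edge (2,10)–(2,0): clear
  midpoint (7,15) outside
  → clear
Obstacle 2 [(0,23) (1,13) (2,13) (11,20) (10,23)]:
  edge (0,23)–(1,13): clear
  edge (1,13)–(2,13): clear
  edge (2,13)–(11,20): clear
  edge (11,20)–(10,23): clear
  edge (10,23)–(0,23): clear
  midpoint (7,15) outside
  → clear
Obstacle 3 [(15,8) (24,1) (23,11)]:
  edge (15,8)–(24,1): clear
  edge (24,1)–(23,11): clear
  edge (23,11)–(15,8): clear
  midpoint (7,15) outside
  → clear

FREE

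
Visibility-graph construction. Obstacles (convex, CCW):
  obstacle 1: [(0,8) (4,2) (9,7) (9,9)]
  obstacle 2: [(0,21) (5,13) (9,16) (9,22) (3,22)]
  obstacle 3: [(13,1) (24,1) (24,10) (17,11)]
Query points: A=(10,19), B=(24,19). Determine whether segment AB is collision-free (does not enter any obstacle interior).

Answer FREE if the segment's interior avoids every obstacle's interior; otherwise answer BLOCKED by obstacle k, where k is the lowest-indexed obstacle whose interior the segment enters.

FREE

Obstacle 1 [(0,8) (4,2) (9,7) (9,9)]:
  edge (0,8)–(4,2): clear
  edge (4,2)–(9,7): clear
  edge (9,7)–(9,9): clear
  edge (9,9)–(0,8): clear
  midpoint (17,19) outside
  → clear
Obstacle 2 [(0,21) (5,13) (9,16) (9,22) (3,22)]:
  edge (0,21)–(5,13): clear
  edge (5,13)–(9,16): clear
  edge (9,16)–(9,22): clear
  edge (9,22)–(3,22): clear
  edge (3,22)–(0,21): clear
  midpoint (17,19) outside
  → clear
Obstacle 3 [(13,1) (24,1) (24,10) (17,11)]:
  edge (13,1)–(24,1): clear
  edge (24,1)–(24,10): clear
  edge (24,10)–(17,11): clear
  edge (17,11)–(13,1): clear
  midpoint (17,19) outside
  → clear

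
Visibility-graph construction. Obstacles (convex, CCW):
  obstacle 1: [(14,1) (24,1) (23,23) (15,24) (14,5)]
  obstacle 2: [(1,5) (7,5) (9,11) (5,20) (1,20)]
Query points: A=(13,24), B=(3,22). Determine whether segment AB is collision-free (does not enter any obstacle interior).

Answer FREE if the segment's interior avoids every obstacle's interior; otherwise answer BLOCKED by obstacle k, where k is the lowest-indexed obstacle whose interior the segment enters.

FREE

Obstacle 1 [(14,1) (24,1) (23,23) (15,24) (14,5)]:
  edge (14,1)–(24,1): clear
  edge (24,1)–(23,23): clear
  edge (23,23)–(15,24): clear
  edge (15,24)–(14,5): clear
  edge (14,5)–(14,1): clear
  midpoint (8,23) outside
  → clear
Obstacle 2 [(1,5) (7,5) (9,11) (5,20) (1,20)]:
  edge (1,5)–(7,5): clear
  edge (7,5)–(9,11): clear
  edge (9,11)–(5,20): clear
  edge (5,20)–(1,20): clear
  edge (1,20)–(1,5): clear
  midpoint (8,23) outside
  → clear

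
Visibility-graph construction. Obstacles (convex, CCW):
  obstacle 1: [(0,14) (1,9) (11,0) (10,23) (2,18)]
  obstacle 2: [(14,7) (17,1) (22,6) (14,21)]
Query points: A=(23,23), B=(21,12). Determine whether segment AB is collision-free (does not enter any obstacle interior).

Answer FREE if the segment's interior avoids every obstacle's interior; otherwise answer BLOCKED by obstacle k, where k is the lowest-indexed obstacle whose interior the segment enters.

FREE

Obstacle 1 [(0,14) (1,9) (11,0) (10,23) (2,18)]:
  edge (0,14)–(1,9): clear
  edge (1,9)–(11,0): clear
  edge (11,0)–(10,23): clear
  edge (10,23)–(2,18): clear
  edge (2,18)–(0,14): clear
  midpoint (22,35/2) outside
  → clear
Obstacle 2 [(14,7) (17,1) (22,6) (14,21)]:
  edge (14,7)–(17,1): clear
  edge (17,1)–(22,6): clear
  edge (22,6)–(14,21): clear
  edge (14,21)–(14,7): clear
  midpoint (22,35/2) outside
  → clear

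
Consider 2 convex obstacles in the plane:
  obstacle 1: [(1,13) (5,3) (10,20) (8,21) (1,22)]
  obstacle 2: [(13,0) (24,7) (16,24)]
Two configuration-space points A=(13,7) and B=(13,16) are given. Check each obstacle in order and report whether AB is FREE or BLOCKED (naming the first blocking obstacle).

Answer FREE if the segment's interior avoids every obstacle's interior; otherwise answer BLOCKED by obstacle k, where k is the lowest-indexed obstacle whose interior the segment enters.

FREE

Obstacle 1 [(1,13) (5,3) (10,20) (8,21) (1,22)]:
  edge (1,13)–(5,3): clear
  edge (5,3)–(10,20): clear
  edge (10,20)–(8,21): clear
  edge (8,21)–(1,22): clear
  edge (1,22)–(1,13): clear
  midpoint (13,23/2) outside
  → clear
Obstacle 2 [(13,0) (24,7) (16,24)]:
  edge (13,0)–(24,7): clear
  edge (24,7)–(16,24): clear
  edge (16,24)–(13,0): clear
  midpoint (13,23/2) outside
  → clear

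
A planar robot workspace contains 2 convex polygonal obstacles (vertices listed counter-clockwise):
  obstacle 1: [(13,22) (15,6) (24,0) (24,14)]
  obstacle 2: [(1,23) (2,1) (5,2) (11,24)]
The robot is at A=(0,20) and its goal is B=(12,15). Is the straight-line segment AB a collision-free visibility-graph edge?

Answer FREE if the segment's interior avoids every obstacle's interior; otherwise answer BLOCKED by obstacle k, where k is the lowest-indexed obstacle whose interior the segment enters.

Obstacle 1 [(13,22) (15,6) (24,0) (24,14)]:
  edge (13,22)–(15,6): clear
  edge (15,6)–(24,0): clear
  edge (24,0)–(24,14): clear
  edge (24,14)–(13,22): clear
  midpoint (6,35/2) outside
  → clear
Obstacle 2 [(1,23) (2,1) (5,2) (11,24)]:
  edge (1,23)–(2,1): crosses AB
  edge (2,1)–(5,2): clear
  edge (5,2)–(11,24): crosses AB
  edge (11,24)–(1,23): clear
  → BLOCKED

BLOCKED by obstacle 2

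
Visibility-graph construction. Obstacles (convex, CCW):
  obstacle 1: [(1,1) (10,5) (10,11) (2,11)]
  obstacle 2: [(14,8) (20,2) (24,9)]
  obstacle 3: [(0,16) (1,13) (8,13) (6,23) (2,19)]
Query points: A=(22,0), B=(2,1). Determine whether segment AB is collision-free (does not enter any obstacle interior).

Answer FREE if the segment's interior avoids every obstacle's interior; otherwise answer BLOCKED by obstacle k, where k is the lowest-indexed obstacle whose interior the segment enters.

Obstacle 1 [(1,1) (10,5) (10,11) (2,11)]:
  edge (1,1)–(10,5): clear
  edge (10,5)–(10,11): clear
  edge (10,11)–(2,11): clear
  edge (2,11)–(1,1): clear
  midpoint (12,1/2) outside
  → clear
Obstacle 2 [(14,8) (20,2) (24,9)]:
  edge (14,8)–(20,2): clear
  edge (20,2)–(24,9): clear
  edge (24,9)–(14,8): clear
  midpoint (12,1/2) outside
  → clear
Obstacle 3 [(0,16) (1,13) (8,13) (6,23) (2,19)]:
  edge (0,16)–(1,13): clear
  edge (1,13)–(8,13): clear
  edge (8,13)–(6,23): clear
  edge (6,23)–(2,19): clear
  edge (2,19)–(0,16): clear
  midpoint (12,1/2) outside
  → clear

FREE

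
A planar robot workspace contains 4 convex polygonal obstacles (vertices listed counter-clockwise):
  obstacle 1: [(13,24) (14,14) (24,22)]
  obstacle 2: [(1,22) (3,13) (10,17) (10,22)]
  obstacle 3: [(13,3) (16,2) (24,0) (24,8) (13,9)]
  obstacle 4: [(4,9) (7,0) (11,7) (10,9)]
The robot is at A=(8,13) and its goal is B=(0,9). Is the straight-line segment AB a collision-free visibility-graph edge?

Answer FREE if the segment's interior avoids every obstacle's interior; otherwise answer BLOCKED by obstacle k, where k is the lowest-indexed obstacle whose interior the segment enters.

Obstacle 1 [(13,24) (14,14) (24,22)]:
  edge (13,24)–(14,14): clear
  edge (14,14)–(24,22): clear
  edge (24,22)–(13,24): clear
  midpoint (4,11) outside
  → clear
Obstacle 2 [(1,22) (3,13) (10,17) (10,22)]:
  edge (1,22)–(3,13): clear
  edge (3,13)–(10,17): clear
  edge (10,17)–(10,22): clear
  edge (10,22)–(1,22): clear
  midpoint (4,11) outside
  → clear
Obstacle 3 [(13,3) (16,2) (24,0) (24,8) (13,9)]:
  edge (13,3)–(16,2): clear
  edge (16,2)–(24,0): clear
  edge (24,0)–(24,8): clear
  edge (24,8)–(13,9): clear
  edge (13,9)–(13,3): clear
  midpoint (4,11) outside
  → clear
Obstacle 4 [(4,9) (7,0) (11,7) (10,9)]:
  edge (4,9)–(7,0): clear
  edge (7,0)–(11,7): clear
  edge (11,7)–(10,9): clear
  edge (10,9)–(4,9): clear
  midpoint (4,11) outside
  → clear

FREE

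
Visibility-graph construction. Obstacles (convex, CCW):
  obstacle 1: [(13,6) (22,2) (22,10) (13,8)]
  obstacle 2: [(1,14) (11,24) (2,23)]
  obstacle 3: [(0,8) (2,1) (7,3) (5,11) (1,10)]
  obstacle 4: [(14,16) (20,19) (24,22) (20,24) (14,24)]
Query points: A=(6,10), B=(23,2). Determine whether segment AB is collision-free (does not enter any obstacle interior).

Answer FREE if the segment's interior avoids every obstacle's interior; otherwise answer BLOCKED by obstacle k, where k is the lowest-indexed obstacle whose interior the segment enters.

Obstacle 1 [(13,6) (22,2) (22,10) (13,8)]:
  edge (13,6)–(22,2): clear
  edge (22,2)–(22,10): crosses AB
  edge (22,10)–(13,8): clear
  edge (13,8)–(13,6): crosses AB
  → BLOCKED
Obstacle 2 [(1,14) (11,24) (2,23)]:
  edge (1,14)–(11,24): clear
  edge (11,24)–(2,23): clear
  edge (2,23)–(1,14): clear
  midpoint (29/2,6) outside
  → clear
Obstacle 3 [(0,8) (2,1) (7,3) (5,11) (1,10)]:
  edge (0,8)–(2,1): clear
  edge (2,1)–(7,3): clear
  edge (7,3)–(5,11): clear
  edge (5,11)–(1,10): clear
  edge (1,10)–(0,8): clear
  midpoint (29/2,6) outside
  → clear
Obstacle 4 [(14,16) (20,19) (24,22) (20,24) (14,24)]:
  edge (14,16)–(20,19): clear
  edge (20,19)–(24,22): clear
  edge (24,22)–(20,24): clear
  edge (20,24)–(14,24): clear
  edge (14,24)–(14,16): clear
  midpoint (29/2,6) outside
  → clear

BLOCKED by obstacle 1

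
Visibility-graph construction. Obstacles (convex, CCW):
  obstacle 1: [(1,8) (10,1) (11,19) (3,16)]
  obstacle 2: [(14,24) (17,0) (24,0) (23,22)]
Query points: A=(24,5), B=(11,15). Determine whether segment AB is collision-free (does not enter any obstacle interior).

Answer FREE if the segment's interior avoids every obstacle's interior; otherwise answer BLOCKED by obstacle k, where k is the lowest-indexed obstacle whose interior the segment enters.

BLOCKED by obstacle 2

Obstacle 1 [(1,8) (10,1) (11,19) (3,16)]:
  edge (1,8)–(10,1): clear
  edge (10,1)–(11,19): clear
  edge (11,19)–(3,16): clear
  edge (3,16)–(1,8): clear
  midpoint (35/2,10) outside
  → clear
Obstacle 2 [(14,24) (17,0) (24,0) (23,22)]:
  edge (14,24)–(17,0): crosses AB
  edge (17,0)–(24,0): clear
  edge (24,0)–(23,22): crosses AB
  edge (23,22)–(14,24): clear
  → BLOCKED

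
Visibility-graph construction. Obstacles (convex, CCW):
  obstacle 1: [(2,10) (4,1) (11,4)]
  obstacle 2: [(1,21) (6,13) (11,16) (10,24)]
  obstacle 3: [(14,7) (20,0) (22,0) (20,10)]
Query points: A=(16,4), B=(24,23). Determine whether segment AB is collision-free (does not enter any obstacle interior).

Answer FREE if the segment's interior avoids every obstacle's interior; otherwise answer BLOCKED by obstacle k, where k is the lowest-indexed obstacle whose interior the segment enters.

Obstacle 1 [(2,10) (4,1) (11,4)]:
  edge (2,10)–(4,1): clear
  edge (4,1)–(11,4): clear
  edge (11,4)–(2,10): clear
  midpoint (20,27/2) outside
  → clear
Obstacle 2 [(1,21) (6,13) (11,16) (10,24)]:
  edge (1,21)–(6,13): clear
  edge (6,13)–(11,16): clear
  edge (11,16)–(10,24): clear
  edge (10,24)–(1,21): clear
  midpoint (20,27/2) outside
  → clear
Obstacle 3 [(14,7) (20,0) (22,0) (20,10)]:
  edge (14,7)–(20,0): crosses AB
  edge (20,0)–(22,0): clear
  edge (22,0)–(20,10): clear
  edge (20,10)–(14,7): crosses AB
  → BLOCKED

BLOCKED by obstacle 3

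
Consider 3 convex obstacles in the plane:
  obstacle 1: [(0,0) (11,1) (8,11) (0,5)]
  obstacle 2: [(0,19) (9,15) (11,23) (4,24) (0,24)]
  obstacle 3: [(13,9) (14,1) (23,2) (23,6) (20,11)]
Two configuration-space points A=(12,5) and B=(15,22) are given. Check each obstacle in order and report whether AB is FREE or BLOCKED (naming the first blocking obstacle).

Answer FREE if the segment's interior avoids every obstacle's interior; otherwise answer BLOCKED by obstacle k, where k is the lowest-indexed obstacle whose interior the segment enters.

FREE

Obstacle 1 [(0,0) (11,1) (8,11) (0,5)]:
  edge (0,0)–(11,1): clear
  edge (11,1)–(8,11): clear
  edge (8,11)–(0,5): clear
  edge (0,5)–(0,0): clear
  midpoint (27/2,27/2) outside
  → clear
Obstacle 2 [(0,19) (9,15) (11,23) (4,24) (0,24)]:
  edge (0,19)–(9,15): clear
  edge (9,15)–(11,23): clear
  edge (11,23)–(4,24): clear
  edge (4,24)–(0,24): clear
  edge (0,24)–(0,19): clear
  midpoint (27/2,27/2) outside
  → clear
Obstacle 3 [(13,9) (14,1) (23,2) (23,6) (20,11)]:
  edge (13,9)–(14,1): clear
  edge (14,1)–(23,2): clear
  edge (23,2)–(23,6): clear
  edge (23,6)–(20,11): clear
  edge (20,11)–(13,9): clear
  midpoint (27/2,27/2) outside
  → clear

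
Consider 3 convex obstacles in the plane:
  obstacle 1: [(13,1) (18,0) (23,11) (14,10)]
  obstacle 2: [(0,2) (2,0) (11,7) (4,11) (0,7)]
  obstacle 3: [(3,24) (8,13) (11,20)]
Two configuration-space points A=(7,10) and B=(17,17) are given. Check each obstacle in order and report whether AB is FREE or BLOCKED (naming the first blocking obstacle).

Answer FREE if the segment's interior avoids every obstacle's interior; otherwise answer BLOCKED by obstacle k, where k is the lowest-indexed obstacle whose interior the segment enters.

Obstacle 1 [(13,1) (18,0) (23,11) (14,10)]:
  edge (13,1)–(18,0): clear
  edge (18,0)–(23,11): clear
  edge (23,11)–(14,10): clear
  edge (14,10)–(13,1): clear
  midpoint (12,27/2) outside
  → clear
Obstacle 2 [(0,2) (2,0) (11,7) (4,11) (0,7)]:
  edge (0,2)–(2,0): clear
  edge (2,0)–(11,7): clear
  edge (11,7)–(4,11): clear
  edge (4,11)–(0,7): clear
  edge (0,7)–(0,2): clear
  midpoint (12,27/2) outside
  → clear
Obstacle 3 [(3,24) (8,13) (11,20)]:
  edge (3,24)–(8,13): clear
  edge (8,13)–(11,20): clear
  edge (11,20)–(3,24): clear
  midpoint (12,27/2) outside
  → clear

FREE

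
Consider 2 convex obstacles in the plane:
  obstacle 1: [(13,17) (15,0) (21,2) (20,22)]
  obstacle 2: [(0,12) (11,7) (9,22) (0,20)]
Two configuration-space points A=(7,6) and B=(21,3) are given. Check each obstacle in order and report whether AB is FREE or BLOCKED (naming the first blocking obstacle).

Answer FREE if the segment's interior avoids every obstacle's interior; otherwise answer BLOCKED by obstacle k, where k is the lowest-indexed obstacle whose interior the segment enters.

BLOCKED by obstacle 1

Obstacle 1 [(13,17) (15,0) (21,2) (20,22)]:
  edge (13,17)–(15,0): crosses AB
  edge (15,0)–(21,2): clear
  edge (21,2)–(20,22): crosses AB
  edge (20,22)–(13,17): clear
  → BLOCKED
Obstacle 2 [(0,12) (11,7) (9,22) (0,20)]:
  edge (0,12)–(11,7): clear
  edge (11,7)–(9,22): clear
  edge (9,22)–(0,20): clear
  edge (0,20)–(0,12): clear
  midpoint (14,9/2) outside
  → clear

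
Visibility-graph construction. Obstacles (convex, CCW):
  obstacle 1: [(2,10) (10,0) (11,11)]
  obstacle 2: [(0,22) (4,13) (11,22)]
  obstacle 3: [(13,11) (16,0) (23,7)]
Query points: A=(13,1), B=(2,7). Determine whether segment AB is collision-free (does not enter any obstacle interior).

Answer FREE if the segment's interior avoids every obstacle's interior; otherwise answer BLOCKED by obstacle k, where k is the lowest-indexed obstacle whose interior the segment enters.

BLOCKED by obstacle 1

Obstacle 1 [(2,10) (10,0) (11,11)]:
  edge (2,10)–(10,0): crosses AB
  edge (10,0)–(11,11): crosses AB
  edge (11,11)–(2,10): clear
  → BLOCKED
Obstacle 2 [(0,22) (4,13) (11,22)]:
  edge (0,22)–(4,13): clear
  edge (4,13)–(11,22): clear
  edge (11,22)–(0,22): clear
  midpoint (15/2,4) outside
  → clear
Obstacle 3 [(13,11) (16,0) (23,7)]:
  edge (13,11)–(16,0): clear
  edge (16,0)–(23,7): clear
  edge (23,7)–(13,11): clear
  midpoint (15/2,4) outside
  → clear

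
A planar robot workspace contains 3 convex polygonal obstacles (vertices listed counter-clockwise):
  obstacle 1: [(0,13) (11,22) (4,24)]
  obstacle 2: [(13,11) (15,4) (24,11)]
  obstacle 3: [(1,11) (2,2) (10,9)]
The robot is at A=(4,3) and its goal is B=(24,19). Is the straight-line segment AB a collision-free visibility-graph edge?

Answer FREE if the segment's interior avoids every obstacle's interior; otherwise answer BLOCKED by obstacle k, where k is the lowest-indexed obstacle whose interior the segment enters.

Obstacle 1 [(0,13) (11,22) (4,24)]:
  edge (0,13)–(11,22): clear
  edge (11,22)–(4,24): clear
  edge (4,24)–(0,13): clear
  midpoint (14,11) outside
  → clear
Obstacle 2 [(13,11) (15,4) (24,11)]:
  edge (13,11)–(15,4): crosses AB
  edge (15,4)–(24,11): clear
  edge (24,11)–(13,11): crosses AB
  → BLOCKED
Obstacle 3 [(1,11) (2,2) (10,9)]:
  edge (1,11)–(2,2): clear
  edge (2,2)–(10,9): clear
  edge (10,9)–(1,11): clear
  midpoint (14,11) outside
  → clear

BLOCKED by obstacle 2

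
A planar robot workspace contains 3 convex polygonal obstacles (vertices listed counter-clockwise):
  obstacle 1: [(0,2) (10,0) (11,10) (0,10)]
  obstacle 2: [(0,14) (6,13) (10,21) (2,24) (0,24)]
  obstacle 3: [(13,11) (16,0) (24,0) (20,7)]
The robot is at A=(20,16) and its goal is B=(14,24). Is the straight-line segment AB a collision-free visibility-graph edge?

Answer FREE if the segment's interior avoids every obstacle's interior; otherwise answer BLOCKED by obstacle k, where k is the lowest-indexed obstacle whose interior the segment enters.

Obstacle 1 [(0,2) (10,0) (11,10) (0,10)]:
  edge (0,2)–(10,0): clear
  edge (10,0)–(11,10): clear
  edge (11,10)–(0,10): clear
  edge (0,10)–(0,2): clear
  midpoint (17,20) outside
  → clear
Obstacle 2 [(0,14) (6,13) (10,21) (2,24) (0,24)]:
  edge (0,14)–(6,13): clear
  edge (6,13)–(10,21): clear
  edge (10,21)–(2,24): clear
  edge (2,24)–(0,24): clear
  edge (0,24)–(0,14): clear
  midpoint (17,20) outside
  → clear
Obstacle 3 [(13,11) (16,0) (24,0) (20,7)]:
  edge (13,11)–(16,0): clear
  edge (16,0)–(24,0): clear
  edge (24,0)–(20,7): clear
  edge (20,7)–(13,11): clear
  midpoint (17,20) outside
  → clear

FREE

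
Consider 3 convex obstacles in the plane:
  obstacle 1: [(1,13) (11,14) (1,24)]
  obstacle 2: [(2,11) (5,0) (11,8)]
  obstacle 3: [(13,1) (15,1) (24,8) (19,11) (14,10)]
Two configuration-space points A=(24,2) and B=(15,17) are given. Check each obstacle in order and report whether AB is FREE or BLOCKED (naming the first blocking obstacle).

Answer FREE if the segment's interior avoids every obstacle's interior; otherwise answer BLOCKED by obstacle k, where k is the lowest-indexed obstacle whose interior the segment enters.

Obstacle 1 [(1,13) (11,14) (1,24)]:
  edge (1,13)–(11,14): clear
  edge (11,14)–(1,24): clear
  edge (1,24)–(1,13): clear
  midpoint (39/2,19/2) outside
  → clear
Obstacle 2 [(2,11) (5,0) (11,8)]:
  edge (2,11)–(5,0): clear
  edge (5,0)–(11,8): clear
  edge (11,8)–(2,11): clear
  midpoint (39/2,19/2) outside
  → clear
Obstacle 3 [(13,1) (15,1) (24,8) (19,11) (14,10)]:
  edge (13,1)–(15,1): clear
  edge (15,1)–(24,8): crosses AB
  edge (24,8)–(19,11): clear
  edge (19,11)–(14,10): crosses AB
  edge (14,10)–(13,1): clear
  → BLOCKED

BLOCKED by obstacle 3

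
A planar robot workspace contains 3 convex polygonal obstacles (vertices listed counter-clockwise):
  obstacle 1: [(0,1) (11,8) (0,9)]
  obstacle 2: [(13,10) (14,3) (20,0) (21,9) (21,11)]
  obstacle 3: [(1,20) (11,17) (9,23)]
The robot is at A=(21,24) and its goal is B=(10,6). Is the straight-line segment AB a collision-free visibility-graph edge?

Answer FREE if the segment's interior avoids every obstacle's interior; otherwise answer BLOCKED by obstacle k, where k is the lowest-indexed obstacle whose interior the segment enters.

Obstacle 1 [(0,1) (11,8) (0,9)]:
  edge (0,1)–(11,8): clear
  edge (11,8)–(0,9): clear
  edge (0,9)–(0,1): clear
  midpoint (31/2,15) outside
  → clear
Obstacle 2 [(13,10) (14,3) (20,0) (21,9) (21,11)]:
  edge (13,10)–(14,3): clear
  edge (14,3)–(20,0): clear
  edge (20,0)–(21,9): clear
  edge (21,9)–(21,11): clear
  edge (21,11)–(13,10): clear
  midpoint (31/2,15) outside
  → clear
Obstacle 3 [(1,20) (11,17) (9,23)]:
  edge (1,20)–(11,17): clear
  edge (11,17)–(9,23): clear
  edge (9,23)–(1,20): clear
  midpoint (31/2,15) outside
  → clear

FREE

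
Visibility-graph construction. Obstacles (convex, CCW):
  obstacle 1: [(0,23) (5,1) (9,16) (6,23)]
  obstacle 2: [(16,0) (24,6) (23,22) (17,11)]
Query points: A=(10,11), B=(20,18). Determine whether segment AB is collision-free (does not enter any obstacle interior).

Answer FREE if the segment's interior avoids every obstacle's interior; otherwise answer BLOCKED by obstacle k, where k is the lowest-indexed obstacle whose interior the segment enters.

FREE

Obstacle 1 [(0,23) (5,1) (9,16) (6,23)]:
  edge (0,23)–(5,1): clear
  edge (5,1)–(9,16): clear
  edge (9,16)–(6,23): clear
  edge (6,23)–(0,23): clear
  midpoint (15,29/2) outside
  → clear
Obstacle 2 [(16,0) (24,6) (23,22) (17,11)]:
  edge (16,0)–(24,6): clear
  edge (24,6)–(23,22): clear
  edge (23,22)–(17,11): clear
  edge (17,11)–(16,0): clear
  midpoint (15,29/2) outside
  → clear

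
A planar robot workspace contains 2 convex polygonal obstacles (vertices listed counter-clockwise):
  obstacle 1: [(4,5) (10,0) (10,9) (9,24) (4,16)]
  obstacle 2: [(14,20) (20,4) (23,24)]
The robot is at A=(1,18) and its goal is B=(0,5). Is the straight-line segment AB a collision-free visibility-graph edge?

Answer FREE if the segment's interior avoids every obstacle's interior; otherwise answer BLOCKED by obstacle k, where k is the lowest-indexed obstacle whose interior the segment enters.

FREE

Obstacle 1 [(4,5) (10,0) (10,9) (9,24) (4,16)]:
  edge (4,5)–(10,0): clear
  edge (10,0)–(10,9): clear
  edge (10,9)–(9,24): clear
  edge (9,24)–(4,16): clear
  edge (4,16)–(4,5): clear
  midpoint (1/2,23/2) outside
  → clear
Obstacle 2 [(14,20) (20,4) (23,24)]:
  edge (14,20)–(20,4): clear
  edge (20,4)–(23,24): clear
  edge (23,24)–(14,20): clear
  midpoint (1/2,23/2) outside
  → clear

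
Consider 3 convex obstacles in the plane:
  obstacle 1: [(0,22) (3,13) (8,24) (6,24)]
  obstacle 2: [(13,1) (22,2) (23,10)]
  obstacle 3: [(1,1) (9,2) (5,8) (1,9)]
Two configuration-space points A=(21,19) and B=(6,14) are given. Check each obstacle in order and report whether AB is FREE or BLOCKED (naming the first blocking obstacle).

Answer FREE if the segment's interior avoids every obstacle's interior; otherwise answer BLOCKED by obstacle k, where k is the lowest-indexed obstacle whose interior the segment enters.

Obstacle 1 [(0,22) (3,13) (8,24) (6,24)]:
  edge (0,22)–(3,13): clear
  edge (3,13)–(8,24): clear
  edge (8,24)–(6,24): clear
  edge (6,24)–(0,22): clear
  midpoint (27/2,33/2) outside
  → clear
Obstacle 2 [(13,1) (22,2) (23,10)]:
  edge (13,1)–(22,2): clear
  edge (22,2)–(23,10): clear
  edge (23,10)–(13,1): clear
  midpoint (27/2,33/2) outside
  → clear
Obstacle 3 [(1,1) (9,2) (5,8) (1,9)]:
  edge (1,1)–(9,2): clear
  edge (9,2)–(5,8): clear
  edge (5,8)–(1,9): clear
  edge (1,9)–(1,1): clear
  midpoint (27/2,33/2) outside
  → clear

FREE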